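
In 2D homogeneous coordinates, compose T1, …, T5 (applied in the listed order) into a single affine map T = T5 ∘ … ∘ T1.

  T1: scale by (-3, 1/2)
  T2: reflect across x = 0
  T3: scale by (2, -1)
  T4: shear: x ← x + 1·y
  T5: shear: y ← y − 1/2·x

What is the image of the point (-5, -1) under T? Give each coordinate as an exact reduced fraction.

T1 scale by (-3, 1/2): (-5, -1) → (15, -1/2)
T2 reflect across x = 0: (15, -1/2) → (-15, -1/2)
T3 scale by (2, -1): (-15, -1/2) → (-30, 1/2)
T4 shear: x ← x + 1·y: (-30, 1/2) → (-59/2, 1/2)
T5 shear: y ← y − 1/2·x: (-59/2, 1/2) → (-59/2, 61/4)

T(p) = (-59/2, 61/4)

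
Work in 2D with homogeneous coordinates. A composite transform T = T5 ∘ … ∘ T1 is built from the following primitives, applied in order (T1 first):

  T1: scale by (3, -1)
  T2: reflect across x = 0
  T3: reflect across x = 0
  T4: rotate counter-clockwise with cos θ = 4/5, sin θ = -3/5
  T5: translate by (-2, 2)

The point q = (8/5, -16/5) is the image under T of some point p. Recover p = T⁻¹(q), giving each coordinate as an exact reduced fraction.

T1 = [3 0 0; 0 -1 0; 0 0 1]
T2·T1 = [-3 0 0; 0 -1 0; 0 0 1]
T3·…·T1 = [3 0 0; 0 -1 0; 0 0 1]
T4·…·T1 = [12/5 -3/5 0; -9/5 -4/5 0; 0 0 1]
T5·…·T1 = [12/5 -3/5 -2; -9/5 -4/5 2; 0 0 1]
det M = -3; M⁻¹ = [4/15 -1/5 14/15; -3/5 -4/5 2/5; 0 0 1]
M⁻¹ · (8/5, -16/5)ᵀ = (2, 2)ᵀ

p = (2, 2)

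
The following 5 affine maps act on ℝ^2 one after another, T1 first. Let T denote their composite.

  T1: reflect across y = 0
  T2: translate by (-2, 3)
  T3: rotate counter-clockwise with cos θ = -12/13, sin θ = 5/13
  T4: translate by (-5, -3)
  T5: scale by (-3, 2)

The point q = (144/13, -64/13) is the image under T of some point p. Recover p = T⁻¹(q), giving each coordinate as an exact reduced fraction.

T1 = [1 0 0; 0 -1 0; 0 0 1]
T2·T1 = [1 0 -2; 0 -1 3; 0 0 1]
T3·…·T1 = [-12/13 5/13 9/13; 5/13 12/13 -46/13; 0 0 1]
T4·…·T1 = [-12/13 5/13 -56/13; 5/13 12/13 -85/13; 0 0 1]
T5·…·T1 = [36/13 -15/13 168/13; 10/13 24/13 -170/13; 0 0 1]
det M = 6; M⁻¹ = [4/13 5/26 -19/13; -5/39 6/13 100/13; 0 0 1]
M⁻¹ · (144/13, -64/13)ᵀ = (1, 4)ᵀ

p = (1, 4)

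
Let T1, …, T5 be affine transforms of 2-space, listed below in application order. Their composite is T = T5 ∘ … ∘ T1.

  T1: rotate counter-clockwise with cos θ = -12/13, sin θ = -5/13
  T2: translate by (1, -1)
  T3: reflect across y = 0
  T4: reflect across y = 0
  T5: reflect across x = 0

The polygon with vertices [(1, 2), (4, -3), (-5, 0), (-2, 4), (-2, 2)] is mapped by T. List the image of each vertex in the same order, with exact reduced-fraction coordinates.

image vertices: (-11/13, -42/13), (50/13, 3/13), (-73/13, 12/13), (-57/13, -51/13), (-47/13, -27/13)

T1 rotate counter-clockwise with cos θ = -12/13, sin θ = -5/13: (1, 2) → (-2/13, -29/13); (4, -3) → (-63/13, 16/13); (-5, 0) → (60/13, 25/13); (-2, 4) → (44/13, -38/13); (-2, 2) → (34/13, -14/13)
T2 translate by (1, -1): (-2/13, -29/13) → (11/13, -42/13); (-63/13, 16/13) → (-50/13, 3/13); (60/13, 25/13) → (73/13, 12/13); (44/13, -38/13) → (57/13, -51/13); (34/13, -14/13) → (47/13, -27/13)
T3 reflect across y = 0: (11/13, -42/13) → (11/13, 42/13); (-50/13, 3/13) → (-50/13, -3/13); (73/13, 12/13) → (73/13, -12/13); (57/13, -51/13) → (57/13, 51/13); (47/13, -27/13) → (47/13, 27/13)
T4 reflect across y = 0: (11/13, 42/13) → (11/13, -42/13); (-50/13, -3/13) → (-50/13, 3/13); (73/13, -12/13) → (73/13, 12/13); (57/13, 51/13) → (57/13, -51/13); (47/13, 27/13) → (47/13, -27/13)
T5 reflect across x = 0: (11/13, -42/13) → (-11/13, -42/13); (-50/13, 3/13) → (50/13, 3/13); (73/13, 12/13) → (-73/13, 12/13); (57/13, -51/13) → (-57/13, -51/13); (47/13, -27/13) → (-47/13, -27/13)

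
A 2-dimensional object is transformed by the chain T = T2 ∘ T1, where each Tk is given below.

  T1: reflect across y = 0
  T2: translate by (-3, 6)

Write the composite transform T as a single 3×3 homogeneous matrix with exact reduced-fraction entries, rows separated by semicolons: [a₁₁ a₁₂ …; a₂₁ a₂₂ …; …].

T = [1 0 -3; 0 -1 6; 0 0 1]

T1 = [1 0 0; 0 -1 0; 0 0 1]
T2·T1 = [1 0 -3; 0 -1 6; 0 0 1]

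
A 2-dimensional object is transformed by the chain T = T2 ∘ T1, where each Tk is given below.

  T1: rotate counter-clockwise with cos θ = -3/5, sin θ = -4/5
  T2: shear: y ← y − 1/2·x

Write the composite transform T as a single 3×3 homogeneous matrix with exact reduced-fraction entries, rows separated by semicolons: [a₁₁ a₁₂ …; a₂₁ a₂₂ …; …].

T1 = [-3/5 4/5 0; -4/5 -3/5 0; 0 0 1]
T2·T1 = [-3/5 4/5 0; -1/2 -1 0; 0 0 1]

T = [-3/5 4/5 0; -1/2 -1 0; 0 0 1]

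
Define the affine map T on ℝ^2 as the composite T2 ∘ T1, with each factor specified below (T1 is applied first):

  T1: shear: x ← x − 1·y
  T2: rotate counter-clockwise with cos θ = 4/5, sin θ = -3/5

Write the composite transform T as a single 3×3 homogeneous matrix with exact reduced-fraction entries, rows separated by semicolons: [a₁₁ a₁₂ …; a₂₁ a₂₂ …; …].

T1 = [1 -1 0; 0 1 0; 0 0 1]
T2·T1 = [4/5 -1/5 0; -3/5 7/5 0; 0 0 1]

T = [4/5 -1/5 0; -3/5 7/5 0; 0 0 1]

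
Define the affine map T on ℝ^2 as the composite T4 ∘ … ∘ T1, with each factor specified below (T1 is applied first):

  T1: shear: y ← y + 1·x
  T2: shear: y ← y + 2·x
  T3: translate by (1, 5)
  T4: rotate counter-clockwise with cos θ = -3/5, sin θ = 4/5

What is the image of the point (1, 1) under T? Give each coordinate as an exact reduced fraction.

T1 shear: y ← y + 1·x: (1, 1) → (1, 2)
T2 shear: y ← y + 2·x: (1, 2) → (1, 4)
T3 translate by (1, 5): (1, 4) → (2, 9)
T4 rotate counter-clockwise with cos θ = -3/5, sin θ = 4/5: (2, 9) → (-42/5, -19/5)

T(p) = (-42/5, -19/5)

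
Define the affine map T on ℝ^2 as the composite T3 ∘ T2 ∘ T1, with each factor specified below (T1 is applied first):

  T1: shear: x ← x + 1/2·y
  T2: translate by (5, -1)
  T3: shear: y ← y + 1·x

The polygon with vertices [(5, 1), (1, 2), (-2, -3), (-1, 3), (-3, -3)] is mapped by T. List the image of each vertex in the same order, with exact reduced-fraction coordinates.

image vertices: (21/2, 21/2), (7, 8), (3/2, -5/2), (11/2, 15/2), (1/2, -7/2)

T1 shear: x ← x + 1/2·y: (5, 1) → (11/2, 1); (1, 2) → (2, 2); (-2, -3) → (-7/2, -3); (-1, 3) → (1/2, 3); (-3, -3) → (-9/2, -3)
T2 translate by (5, -1): (11/2, 1) → (21/2, 0); (2, 2) → (7, 1); (-7/2, -3) → (3/2, -4); (1/2, 3) → (11/2, 2); (-9/2, -3) → (1/2, -4)
T3 shear: y ← y + 1·x: (21/2, 0) → (21/2, 21/2); (7, 1) → (7, 8); (3/2, -4) → (3/2, -5/2); (11/2, 2) → (11/2, 15/2); (1/2, -4) → (1/2, -7/2)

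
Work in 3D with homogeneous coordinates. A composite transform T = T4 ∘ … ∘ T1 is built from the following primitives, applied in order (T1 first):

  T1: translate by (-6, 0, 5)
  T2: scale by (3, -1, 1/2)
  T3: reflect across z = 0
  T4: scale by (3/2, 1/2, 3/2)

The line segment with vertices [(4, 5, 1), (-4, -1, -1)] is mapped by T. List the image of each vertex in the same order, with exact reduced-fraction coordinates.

image vertices: (-9, -5/2, -9/2), (-45, 1/2, -3)

T1 translate by (-6, 0, 5): (4, 5, 1) → (-2, 5, 6); (-4, -1, -1) → (-10, -1, 4)
T2 scale by (3, -1, 1/2): (-2, 5, 6) → (-6, -5, 3); (-10, -1, 4) → (-30, 1, 2)
T3 reflect across z = 0: (-6, -5, 3) → (-6, -5, -3); (-30, 1, 2) → (-30, 1, -2)
T4 scale by (3/2, 1/2, 3/2): (-6, -5, -3) → (-9, -5/2, -9/2); (-30, 1, -2) → (-45, 1/2, -3)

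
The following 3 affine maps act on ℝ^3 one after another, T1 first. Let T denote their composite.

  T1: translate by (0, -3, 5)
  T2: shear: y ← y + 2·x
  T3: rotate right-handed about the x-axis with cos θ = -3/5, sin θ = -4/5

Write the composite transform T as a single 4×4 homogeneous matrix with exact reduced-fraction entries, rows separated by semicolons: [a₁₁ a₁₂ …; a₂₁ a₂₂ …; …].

T1 = [1 0 0 0; 0 1 0 -3; 0 0 1 5; 0 0 0 1]
T2·T1 = [1 0 0 0; 2 1 0 -3; 0 0 1 5; 0 0 0 1]
T3·…·T1 = [1 0 0 0; -6/5 -3/5 4/5 29/5; -8/5 -4/5 -3/5 -3/5; 0 0 0 1]

T = [1 0 0 0; -6/5 -3/5 4/5 29/5; -8/5 -4/5 -3/5 -3/5; 0 0 0 1]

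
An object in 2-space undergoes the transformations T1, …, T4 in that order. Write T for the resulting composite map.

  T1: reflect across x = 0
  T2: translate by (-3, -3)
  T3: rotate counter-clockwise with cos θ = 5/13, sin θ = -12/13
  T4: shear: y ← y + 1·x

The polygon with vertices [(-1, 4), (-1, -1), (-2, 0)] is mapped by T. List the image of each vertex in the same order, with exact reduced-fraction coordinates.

image vertices: (2/13, 31/13), (-58/13, -54/13), (-41/13, -44/13)

T1 reflect across x = 0: (-1, 4) → (1, 4); (-1, -1) → (1, -1); (-2, 0) → (2, 0)
T2 translate by (-3, -3): (1, 4) → (-2, 1); (1, -1) → (-2, -4); (2, 0) → (-1, -3)
T3 rotate counter-clockwise with cos θ = 5/13, sin θ = -12/13: (-2, 1) → (2/13, 29/13); (-2, -4) → (-58/13, 4/13); (-1, -3) → (-41/13, -3/13)
T4 shear: y ← y + 1·x: (2/13, 29/13) → (2/13, 31/13); (-58/13, 4/13) → (-58/13, -54/13); (-41/13, -3/13) → (-41/13, -44/13)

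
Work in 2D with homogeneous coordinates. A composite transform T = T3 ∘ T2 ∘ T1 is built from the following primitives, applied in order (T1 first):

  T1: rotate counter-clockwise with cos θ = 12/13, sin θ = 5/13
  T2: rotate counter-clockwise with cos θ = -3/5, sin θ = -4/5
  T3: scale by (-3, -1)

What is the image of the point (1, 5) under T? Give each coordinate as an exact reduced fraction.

T1 rotate counter-clockwise with cos θ = 12/13, sin θ = 5/13: (1, 5) → (-1, 5)
T2 rotate counter-clockwise with cos θ = -3/5, sin θ = -4/5: (-1, 5) → (23/5, -11/5)
T3 scale by (-3, -1): (23/5, -11/5) → (-69/5, 11/5)

T(p) = (-69/5, 11/5)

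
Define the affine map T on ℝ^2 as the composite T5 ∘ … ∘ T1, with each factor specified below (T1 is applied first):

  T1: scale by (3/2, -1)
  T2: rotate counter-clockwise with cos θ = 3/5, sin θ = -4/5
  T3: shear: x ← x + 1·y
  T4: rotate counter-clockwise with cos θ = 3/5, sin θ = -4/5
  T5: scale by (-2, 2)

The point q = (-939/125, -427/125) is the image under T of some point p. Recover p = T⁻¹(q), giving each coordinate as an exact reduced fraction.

p = (-2/5, -5/2)

T1 = [3/2 0 0; 0 -1 0; 0 0 1]
T2·T1 = [9/10 -4/5 0; -6/5 -3/5 0; 0 0 1]
T3·…·T1 = [-3/10 -7/5 0; -6/5 -3/5 0; 0 0 1]
T4·…·T1 = [-57/50 -33/25 0; -12/25 19/25 0; 0 0 1]
T5·…·T1 = [57/25 66/25 0; -24/25 38/25 0; 0 0 1]
det M = 6; M⁻¹ = [19/75 -11/25 0; 4/25 19/50 0; 0 0 1]
M⁻¹ · (-939/125, -427/125)ᵀ = (-2/5, -5/2)ᵀ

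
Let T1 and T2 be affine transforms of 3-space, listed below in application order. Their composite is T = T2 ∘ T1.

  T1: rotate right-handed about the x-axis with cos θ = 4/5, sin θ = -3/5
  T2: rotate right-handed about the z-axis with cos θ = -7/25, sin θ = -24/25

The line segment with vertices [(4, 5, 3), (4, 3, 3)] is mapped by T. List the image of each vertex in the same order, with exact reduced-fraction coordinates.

T1 rotate right-handed about the x-axis with cos θ = 4/5, sin θ = -3/5: (4, 5, 3) → (4, 29/5, -3/5); (4, 3, 3) → (4, 21/5, 3/5)
T2 rotate right-handed about the z-axis with cos θ = -7/25, sin θ = -24/25: (4, 29/5, -3/5) → (556/125, -683/125, -3/5); (4, 21/5, 3/5) → (364/125, -627/125, 3/5)

image vertices: (556/125, -683/125, -3/5), (364/125, -627/125, 3/5)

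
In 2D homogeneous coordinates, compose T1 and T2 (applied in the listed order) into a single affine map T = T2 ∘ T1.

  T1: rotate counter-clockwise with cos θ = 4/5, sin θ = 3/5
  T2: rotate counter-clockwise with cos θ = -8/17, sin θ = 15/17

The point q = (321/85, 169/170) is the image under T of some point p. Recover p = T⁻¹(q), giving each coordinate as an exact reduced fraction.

p = (-3, -5/2)

T1 = [4/5 -3/5 0; 3/5 4/5 0; 0 0 1]
T2·T1 = [-77/85 -36/85 0; 36/85 -77/85 0; 0 0 1]
det M = 1; M⁻¹ = [-77/85 36/85 0; -36/85 -77/85 0; 0 0 1]
M⁻¹ · (321/85, 169/170)ᵀ = (-3, -5/2)ᵀ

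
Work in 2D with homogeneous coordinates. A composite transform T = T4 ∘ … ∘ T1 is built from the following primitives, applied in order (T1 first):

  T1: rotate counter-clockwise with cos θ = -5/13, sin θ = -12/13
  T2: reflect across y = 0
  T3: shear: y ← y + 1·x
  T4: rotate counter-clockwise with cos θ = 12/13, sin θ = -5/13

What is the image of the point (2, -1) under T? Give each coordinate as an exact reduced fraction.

T(p) = (-279/169, 74/169)

T1 rotate counter-clockwise with cos θ = -5/13, sin θ = -12/13: (2, -1) → (-22/13, -19/13)
T2 reflect across y = 0: (-22/13, -19/13) → (-22/13, 19/13)
T3 shear: y ← y + 1·x: (-22/13, 19/13) → (-22/13, -3/13)
T4 rotate counter-clockwise with cos θ = 12/13, sin θ = -5/13: (-22/13, -3/13) → (-279/169, 74/169)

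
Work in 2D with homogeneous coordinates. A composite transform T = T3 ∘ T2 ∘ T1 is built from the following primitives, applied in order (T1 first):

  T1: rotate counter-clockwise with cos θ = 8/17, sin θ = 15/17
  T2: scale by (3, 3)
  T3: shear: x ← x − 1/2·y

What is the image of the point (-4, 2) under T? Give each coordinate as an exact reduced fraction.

T(p) = (-120/17, -132/17)

T1 rotate counter-clockwise with cos θ = 8/17, sin θ = 15/17: (-4, 2) → (-62/17, -44/17)
T2 scale by (3, 3): (-62/17, -44/17) → (-186/17, -132/17)
T3 shear: x ← x − 1/2·y: (-186/17, -132/17) → (-120/17, -132/17)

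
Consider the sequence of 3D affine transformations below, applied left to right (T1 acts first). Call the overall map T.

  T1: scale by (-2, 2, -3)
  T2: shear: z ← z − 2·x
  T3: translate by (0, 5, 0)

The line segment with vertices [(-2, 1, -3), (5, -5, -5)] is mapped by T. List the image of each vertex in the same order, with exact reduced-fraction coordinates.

T1 scale by (-2, 2, -3): (-2, 1, -3) → (4, 2, 9); (5, -5, -5) → (-10, -10, 15)
T2 shear: z ← z − 2·x: (4, 2, 9) → (4, 2, 1); (-10, -10, 15) → (-10, -10, 35)
T3 translate by (0, 5, 0): (4, 2, 1) → (4, 7, 1); (-10, -10, 35) → (-10, -5, 35)

image vertices: (4, 7, 1), (-10, -5, 35)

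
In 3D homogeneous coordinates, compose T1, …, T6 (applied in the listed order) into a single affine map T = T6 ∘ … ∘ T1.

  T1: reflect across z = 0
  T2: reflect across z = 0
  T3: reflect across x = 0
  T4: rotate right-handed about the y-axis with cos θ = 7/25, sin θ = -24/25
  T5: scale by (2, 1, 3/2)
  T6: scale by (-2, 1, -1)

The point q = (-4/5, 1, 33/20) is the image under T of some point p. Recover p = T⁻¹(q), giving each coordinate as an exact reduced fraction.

T1 = [1 0 0 0; 0 1 0 0; 0 0 -1 0; 0 0 0 1]
T2·T1 = [1 0 0 0; 0 1 0 0; 0 0 1 0; 0 0 0 1]
T3·…·T1 = [-1 0 0 0; 0 1 0 0; 0 0 1 0; 0 0 0 1]
T4·…·T1 = [-7/25 0 -24/25 0; 0 1 0 0; -24/25 0 7/25 0; 0 0 0 1]
T5·…·T1 = [-14/25 0 -48/25 0; 0 1 0 0; -36/25 0 21/50 0; 0 0 0 1]
T6·…·T1 = [28/25 0 96/25 0; 0 1 0 0; 36/25 0 -21/50 0; 0 0 0 1]
det M = -6; M⁻¹ = [7/100 0 16/25 0; 0 1 0 0; 6/25 0 -14/75 0; 0 0 0 1]
M⁻¹ · (-4/5, 1, 33/20)ᵀ = (1, 1, -1/2)ᵀ

p = (1, 1, -1/2)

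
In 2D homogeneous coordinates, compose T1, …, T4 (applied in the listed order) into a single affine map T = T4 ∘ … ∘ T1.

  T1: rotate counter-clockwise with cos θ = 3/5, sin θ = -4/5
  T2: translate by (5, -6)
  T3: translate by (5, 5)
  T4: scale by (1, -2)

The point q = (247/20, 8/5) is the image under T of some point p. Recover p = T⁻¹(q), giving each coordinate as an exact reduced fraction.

p = (5/4, 2)

T1 = [3/5 4/5 0; -4/5 3/5 0; 0 0 1]
T2·T1 = [3/5 4/5 5; -4/5 3/5 -6; 0 0 1]
T3·…·T1 = [3/5 4/5 10; -4/5 3/5 -1; 0 0 1]
T4·…·T1 = [3/5 4/5 10; 8/5 -6/5 2; 0 0 1]
det M = -2; M⁻¹ = [3/5 2/5 -34/5; 4/5 -3/10 -37/5; 0 0 1]
M⁻¹ · (247/20, 8/5)ᵀ = (5/4, 2)ᵀ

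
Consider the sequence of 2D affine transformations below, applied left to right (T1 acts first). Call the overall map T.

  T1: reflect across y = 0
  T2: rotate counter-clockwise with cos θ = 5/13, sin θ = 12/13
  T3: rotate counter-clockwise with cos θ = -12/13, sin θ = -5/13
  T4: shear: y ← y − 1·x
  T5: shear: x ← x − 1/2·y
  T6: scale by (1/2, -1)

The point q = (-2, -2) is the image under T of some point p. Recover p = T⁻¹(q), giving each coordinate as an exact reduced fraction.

T1 = [1 0 0; 0 -1 0; 0 0 1]
T2·T1 = [5/13 12/13 0; 12/13 -5/13 0; 0 0 1]
T3·…·T1 = [0 -1 0; -1 0 0; 0 0 1]
T4·…·T1 = [0 -1 0; -1 1 0; 0 0 1]
T5·…·T1 = [1/2 -3/2 0; -1 1 0; 0 0 1]
T6·…·T1 = [1/4 -3/4 0; 1 -1 0; 0 0 1]
det M = 1/2; M⁻¹ = [-2 3/2 0; -2 1/2 0; 0 0 1]
M⁻¹ · (-2, -2)ᵀ = (1, 3)ᵀ

p = (1, 3)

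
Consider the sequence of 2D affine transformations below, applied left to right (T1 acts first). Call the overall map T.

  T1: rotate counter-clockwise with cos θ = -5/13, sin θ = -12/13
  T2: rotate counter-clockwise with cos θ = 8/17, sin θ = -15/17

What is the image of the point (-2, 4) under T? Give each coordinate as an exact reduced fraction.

T1 rotate counter-clockwise with cos θ = -5/13, sin θ = -12/13: (-2, 4) → (58/13, 4/13)
T2 rotate counter-clockwise with cos θ = 8/17, sin θ = -15/17: (58/13, 4/13) → (524/221, -838/221)

T(p) = (524/221, -838/221)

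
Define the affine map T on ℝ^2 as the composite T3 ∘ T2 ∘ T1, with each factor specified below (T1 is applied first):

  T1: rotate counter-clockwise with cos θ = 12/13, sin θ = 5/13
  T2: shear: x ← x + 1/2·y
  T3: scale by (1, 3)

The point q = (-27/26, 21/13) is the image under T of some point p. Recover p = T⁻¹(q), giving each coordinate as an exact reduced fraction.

p = (-1, 1)

T1 = [12/13 -5/13 0; 5/13 12/13 0; 0 0 1]
T2·T1 = [29/26 1/13 0; 5/13 12/13 0; 0 0 1]
T3·…·T1 = [29/26 1/13 0; 15/13 36/13 0; 0 0 1]
det M = 3; M⁻¹ = [12/13 -1/39 0; -5/13 29/78 0; 0 0 1]
M⁻¹ · (-27/26, 21/13)ᵀ = (-1, 1)ᵀ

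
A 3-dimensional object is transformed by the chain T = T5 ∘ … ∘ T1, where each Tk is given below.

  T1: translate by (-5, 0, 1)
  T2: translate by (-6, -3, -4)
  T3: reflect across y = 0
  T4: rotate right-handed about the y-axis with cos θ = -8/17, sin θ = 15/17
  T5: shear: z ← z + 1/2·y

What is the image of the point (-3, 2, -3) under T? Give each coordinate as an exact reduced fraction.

T1 translate by (-5, 0, 1): (-3, 2, -3) → (-8, 2, -2)
T2 translate by (-6, -3, -4): (-8, 2, -2) → (-14, -1, -6)
T3 reflect across y = 0: (-14, -1, -6) → (-14, 1, -6)
T4 rotate right-handed about the y-axis with cos θ = -8/17, sin θ = 15/17: (-14, 1, -6) → (22/17, 1, 258/17)
T5 shear: z ← z + 1/2·y: (22/17, 1, 258/17) → (22/17, 1, 533/34)

T(p) = (22/17, 1, 533/34)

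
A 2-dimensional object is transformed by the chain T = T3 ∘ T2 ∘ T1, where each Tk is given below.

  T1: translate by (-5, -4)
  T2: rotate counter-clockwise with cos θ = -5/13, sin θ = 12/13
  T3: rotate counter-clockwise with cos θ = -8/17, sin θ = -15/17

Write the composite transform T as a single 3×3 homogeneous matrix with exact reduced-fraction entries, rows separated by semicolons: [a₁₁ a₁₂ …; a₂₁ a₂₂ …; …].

T = [220/221 21/221 -1184/221; -21/221 220/221 -775/221; 0 0 1]

T1 = [1 0 -5; 0 1 -4; 0 0 1]
T2·T1 = [-5/13 -12/13 73/13; 12/13 -5/13 -40/13; 0 0 1]
T3·…·T1 = [220/221 21/221 -1184/221; -21/221 220/221 -775/221; 0 0 1]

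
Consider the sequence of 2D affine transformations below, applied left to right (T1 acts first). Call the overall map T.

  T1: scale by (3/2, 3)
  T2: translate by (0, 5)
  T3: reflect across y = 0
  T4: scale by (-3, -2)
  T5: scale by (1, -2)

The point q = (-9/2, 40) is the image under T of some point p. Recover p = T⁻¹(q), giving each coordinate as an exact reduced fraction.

T1 = [3/2 0 0; 0 3 0; 0 0 1]
T2·T1 = [3/2 0 0; 0 3 5; 0 0 1]
T3·…·T1 = [3/2 0 0; 0 -3 -5; 0 0 1]
T4·…·T1 = [-9/2 0 0; 0 6 10; 0 0 1]
T5·…·T1 = [-9/2 0 0; 0 -12 -20; 0 0 1]
det M = 54; M⁻¹ = [-2/9 0 0; 0 -1/12 -5/3; 0 0 1]
M⁻¹ · (-9/2, 40)ᵀ = (1, -5)ᵀ

p = (1, -5)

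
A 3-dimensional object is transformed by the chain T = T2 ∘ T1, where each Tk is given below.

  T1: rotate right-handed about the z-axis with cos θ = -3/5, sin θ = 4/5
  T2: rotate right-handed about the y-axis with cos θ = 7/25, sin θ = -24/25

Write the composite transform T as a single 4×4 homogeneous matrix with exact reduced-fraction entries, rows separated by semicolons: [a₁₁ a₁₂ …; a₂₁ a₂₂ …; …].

T1 = [-3/5 -4/5 0 0; 4/5 -3/5 0 0; 0 0 1 0; 0 0 0 1]
T2·T1 = [-21/125 -28/125 -24/25 0; 4/5 -3/5 0 0; -72/125 -96/125 7/25 0; 0 0 0 1]

T = [-21/125 -28/125 -24/25 0; 4/5 -3/5 0 0; -72/125 -96/125 7/25 0; 0 0 0 1]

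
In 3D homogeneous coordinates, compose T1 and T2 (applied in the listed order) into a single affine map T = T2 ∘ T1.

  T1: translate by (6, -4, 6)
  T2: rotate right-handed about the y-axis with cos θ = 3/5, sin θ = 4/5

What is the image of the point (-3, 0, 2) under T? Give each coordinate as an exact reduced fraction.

T(p) = (41/5, -4, 12/5)

T1 translate by (6, -4, 6): (-3, 0, 2) → (3, -4, 8)
T2 rotate right-handed about the y-axis with cos θ = 3/5, sin θ = 4/5: (3, -4, 8) → (41/5, -4, 12/5)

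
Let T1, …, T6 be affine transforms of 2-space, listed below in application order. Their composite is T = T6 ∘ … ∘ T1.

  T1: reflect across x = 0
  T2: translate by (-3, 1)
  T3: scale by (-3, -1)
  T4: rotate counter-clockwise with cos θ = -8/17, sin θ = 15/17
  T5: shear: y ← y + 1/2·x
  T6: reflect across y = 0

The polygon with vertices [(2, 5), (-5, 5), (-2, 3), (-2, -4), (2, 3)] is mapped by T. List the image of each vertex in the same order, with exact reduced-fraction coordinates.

image vertices: (-30/17, -258/17), (138/17, -27/17), (36/17, -95/17), (-69/17, 27/34), (-60/17, -227/17)

T1 reflect across x = 0: (2, 5) → (-2, 5); (-5, 5) → (5, 5); (-2, 3) → (2, 3); (-2, -4) → (2, -4); (2, 3) → (-2, 3)
T2 translate by (-3, 1): (-2, 5) → (-5, 6); (5, 5) → (2, 6); (2, 3) → (-1, 4); (2, -4) → (-1, -3); (-2, 3) → (-5, 4)
T3 scale by (-3, -1): (-5, 6) → (15, -6); (2, 6) → (-6, -6); (-1, 4) → (3, -4); (-1, -3) → (3, 3); (-5, 4) → (15, -4)
T4 rotate counter-clockwise with cos θ = -8/17, sin θ = 15/17: (15, -6) → (-30/17, 273/17); (-6, -6) → (138/17, -42/17); (3, -4) → (36/17, 77/17); (3, 3) → (-69/17, 21/17); (15, -4) → (-60/17, 257/17)
T5 shear: y ← y + 1/2·x: (-30/17, 273/17) → (-30/17, 258/17); (138/17, -42/17) → (138/17, 27/17); (36/17, 77/17) → (36/17, 95/17); (-69/17, 21/17) → (-69/17, -27/34); (-60/17, 257/17) → (-60/17, 227/17)
T6 reflect across y = 0: (-30/17, 258/17) → (-30/17, -258/17); (138/17, 27/17) → (138/17, -27/17); (36/17, 95/17) → (36/17, -95/17); (-69/17, -27/34) → (-69/17, 27/34); (-60/17, 227/17) → (-60/17, -227/17)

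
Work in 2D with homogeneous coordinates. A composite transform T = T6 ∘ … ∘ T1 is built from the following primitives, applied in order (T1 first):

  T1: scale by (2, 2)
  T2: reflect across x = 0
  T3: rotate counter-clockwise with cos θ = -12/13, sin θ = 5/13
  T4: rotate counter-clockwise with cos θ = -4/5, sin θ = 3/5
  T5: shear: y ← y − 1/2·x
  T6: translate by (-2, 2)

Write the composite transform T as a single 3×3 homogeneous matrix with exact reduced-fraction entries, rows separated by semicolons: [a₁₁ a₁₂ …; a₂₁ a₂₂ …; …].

T1 = [2 0 0; 0 2 0; 0 0 1]
T2·T1 = [-2 0 0; 0 2 0; 0 0 1]
T3·…·T1 = [24/13 -10/13 0; -10/13 -24/13 0; 0 0 1]
T4·…·T1 = [-66/65 112/65 0; 112/65 66/65 0; 0 0 1]
T5·…·T1 = [-66/65 112/65 0; 29/13 2/13 0; 0 0 1]
T6·…·T1 = [-66/65 112/65 -2; 29/13 2/13 2; 0 0 1]

T = [-66/65 112/65 -2; 29/13 2/13 2; 0 0 1]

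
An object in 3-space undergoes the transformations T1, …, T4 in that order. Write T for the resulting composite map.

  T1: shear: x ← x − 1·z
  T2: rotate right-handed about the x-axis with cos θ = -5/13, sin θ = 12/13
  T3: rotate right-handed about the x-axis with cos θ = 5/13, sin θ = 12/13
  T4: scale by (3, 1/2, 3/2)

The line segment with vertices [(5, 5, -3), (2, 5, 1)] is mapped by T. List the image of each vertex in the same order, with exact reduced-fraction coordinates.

T1 shear: x ← x − 1·z: (5, 5, -3) → (8, 5, -3); (2, 5, 1) → (1, 5, 1)
T2 rotate right-handed about the x-axis with cos θ = -5/13, sin θ = 12/13: (8, 5, -3) → (8, 11/13, 75/13); (1, 5, 1) → (1, -37/13, 55/13)
T3 rotate right-handed about the x-axis with cos θ = 5/13, sin θ = 12/13: (8, 11/13, 75/13) → (8, -5, 3); (1, -37/13, 55/13) → (1, -5, -1)
T4 scale by (3, 1/2, 3/2): (8, -5, 3) → (24, -5/2, 9/2); (1, -5, -1) → (3, -5/2, -3/2)

image vertices: (24, -5/2, 9/2), (3, -5/2, -3/2)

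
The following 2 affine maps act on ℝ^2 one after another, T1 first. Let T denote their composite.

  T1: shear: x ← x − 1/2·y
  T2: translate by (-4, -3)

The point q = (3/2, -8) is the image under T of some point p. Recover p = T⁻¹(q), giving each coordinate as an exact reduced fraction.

p = (3, -5)

T1 = [1 -1/2 0; 0 1 0; 0 0 1]
T2·T1 = [1 -1/2 -4; 0 1 -3; 0 0 1]
det M = 1; M⁻¹ = [1 1/2 11/2; 0 1 3; 0 0 1]
M⁻¹ · (3/2, -8)ᵀ = (3, -5)ᵀ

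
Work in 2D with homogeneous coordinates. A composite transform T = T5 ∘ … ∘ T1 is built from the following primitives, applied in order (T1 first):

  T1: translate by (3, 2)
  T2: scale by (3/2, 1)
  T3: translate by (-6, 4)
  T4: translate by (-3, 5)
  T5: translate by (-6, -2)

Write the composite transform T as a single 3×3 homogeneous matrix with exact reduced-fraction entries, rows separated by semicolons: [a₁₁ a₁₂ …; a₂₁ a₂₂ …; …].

T = [3/2 0 -21/2; 0 1 9; 0 0 1]

T1 = [1 0 3; 0 1 2; 0 0 1]
T2·T1 = [3/2 0 9/2; 0 1 2; 0 0 1]
T3·…·T1 = [3/2 0 -3/2; 0 1 6; 0 0 1]
T4·…·T1 = [3/2 0 -9/2; 0 1 11; 0 0 1]
T5·…·T1 = [3/2 0 -21/2; 0 1 9; 0 0 1]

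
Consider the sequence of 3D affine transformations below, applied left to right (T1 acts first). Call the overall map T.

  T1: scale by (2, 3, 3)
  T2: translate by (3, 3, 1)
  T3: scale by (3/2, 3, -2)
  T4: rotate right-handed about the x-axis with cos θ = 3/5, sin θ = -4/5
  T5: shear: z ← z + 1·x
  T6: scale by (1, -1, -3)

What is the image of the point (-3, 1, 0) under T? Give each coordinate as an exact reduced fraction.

T(p) = (-9/2, -46/5, 603/10)

T1 scale by (2, 3, 3): (-3, 1, 0) → (-6, 3, 0)
T2 translate by (3, 3, 1): (-6, 3, 0) → (-3, 6, 1)
T3 scale by (3/2, 3, -2): (-3, 6, 1) → (-9/2, 18, -2)
T4 rotate right-handed about the x-axis with cos θ = 3/5, sin θ = -4/5: (-9/2, 18, -2) → (-9/2, 46/5, -78/5)
T5 shear: z ← z + 1·x: (-9/2, 46/5, -78/5) → (-9/2, 46/5, -201/10)
T6 scale by (1, -1, -3): (-9/2, 46/5, -201/10) → (-9/2, -46/5, 603/10)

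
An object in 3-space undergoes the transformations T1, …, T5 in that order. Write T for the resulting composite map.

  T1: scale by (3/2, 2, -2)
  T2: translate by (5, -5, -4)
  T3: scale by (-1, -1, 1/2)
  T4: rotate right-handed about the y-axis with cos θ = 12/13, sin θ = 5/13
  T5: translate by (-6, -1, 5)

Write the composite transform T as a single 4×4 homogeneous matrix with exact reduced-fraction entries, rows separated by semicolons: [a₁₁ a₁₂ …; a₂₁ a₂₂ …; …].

T1 = [3/2 0 0 0; 0 2 0 0; 0 0 -2 0; 0 0 0 1]
T2·T1 = [3/2 0 0 5; 0 2 0 -5; 0 0 -2 -4; 0 0 0 1]
T3·…·T1 = [-3/2 0 0 -5; 0 -2 0 5; 0 0 -1 -2; 0 0 0 1]
T4·…·T1 = [-18/13 0 -5/13 -70/13; 0 -2 0 5; 15/26 0 -12/13 1/13; 0 0 0 1]
T5·…·T1 = [-18/13 0 -5/13 -148/13; 0 -2 0 4; 15/26 0 -12/13 66/13; 0 0 0 1]

T = [-18/13 0 -5/13 -148/13; 0 -2 0 4; 15/26 0 -12/13 66/13; 0 0 0 1]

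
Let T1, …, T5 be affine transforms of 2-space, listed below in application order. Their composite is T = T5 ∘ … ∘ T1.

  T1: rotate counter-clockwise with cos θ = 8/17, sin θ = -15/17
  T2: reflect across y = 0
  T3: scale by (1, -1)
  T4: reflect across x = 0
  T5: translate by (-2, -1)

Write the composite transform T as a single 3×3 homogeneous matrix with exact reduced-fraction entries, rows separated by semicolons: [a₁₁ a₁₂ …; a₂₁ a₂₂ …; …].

T1 = [8/17 15/17 0; -15/17 8/17 0; 0 0 1]
T2·T1 = [8/17 15/17 0; 15/17 -8/17 0; 0 0 1]
T3·…·T1 = [8/17 15/17 0; -15/17 8/17 0; 0 0 1]
T4·…·T1 = [-8/17 -15/17 0; -15/17 8/17 0; 0 0 1]
T5·…·T1 = [-8/17 -15/17 -2; -15/17 8/17 -1; 0 0 1]

T = [-8/17 -15/17 -2; -15/17 8/17 -1; 0 0 1]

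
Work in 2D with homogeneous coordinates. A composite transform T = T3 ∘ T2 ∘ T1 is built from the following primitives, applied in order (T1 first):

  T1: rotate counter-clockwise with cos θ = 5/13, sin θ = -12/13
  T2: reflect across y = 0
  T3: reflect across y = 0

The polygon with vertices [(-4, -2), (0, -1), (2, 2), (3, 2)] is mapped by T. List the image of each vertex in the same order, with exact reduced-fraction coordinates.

image vertices: (-44/13, 38/13), (-12/13, -5/13), (34/13, -14/13), (3, -2)

T1 rotate counter-clockwise with cos θ = 5/13, sin θ = -12/13: (-4, -2) → (-44/13, 38/13); (0, -1) → (-12/13, -5/13); (2, 2) → (34/13, -14/13); (3, 2) → (3, -2)
T2 reflect across y = 0: (-44/13, 38/13) → (-44/13, -38/13); (-12/13, -5/13) → (-12/13, 5/13); (34/13, -14/13) → (34/13, 14/13); (3, -2) → (3, 2)
T3 reflect across y = 0: (-44/13, -38/13) → (-44/13, 38/13); (-12/13, 5/13) → (-12/13, -5/13); (34/13, 14/13) → (34/13, -14/13); (3, 2) → (3, -2)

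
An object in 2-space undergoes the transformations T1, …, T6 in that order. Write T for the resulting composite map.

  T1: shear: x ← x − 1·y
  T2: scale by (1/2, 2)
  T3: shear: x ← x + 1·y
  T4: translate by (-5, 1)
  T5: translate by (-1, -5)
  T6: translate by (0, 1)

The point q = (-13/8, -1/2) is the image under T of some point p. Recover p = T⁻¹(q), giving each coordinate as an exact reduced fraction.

p = (5, 5/4)

T1 = [1 -1 0; 0 1 0; 0 0 1]
T2·T1 = [1/2 -1/2 0; 0 2 0; 0 0 1]
T3·…·T1 = [1/2 3/2 0; 0 2 0; 0 0 1]
T4·…·T1 = [1/2 3/2 -5; 0 2 1; 0 0 1]
T5·…·T1 = [1/2 3/2 -6; 0 2 -4; 0 0 1]
T6·…·T1 = [1/2 3/2 -6; 0 2 -3; 0 0 1]
det M = 1; M⁻¹ = [2 -3/2 15/2; 0 1/2 3/2; 0 0 1]
M⁻¹ · (-13/8, -1/2)ᵀ = (5, 5/4)ᵀ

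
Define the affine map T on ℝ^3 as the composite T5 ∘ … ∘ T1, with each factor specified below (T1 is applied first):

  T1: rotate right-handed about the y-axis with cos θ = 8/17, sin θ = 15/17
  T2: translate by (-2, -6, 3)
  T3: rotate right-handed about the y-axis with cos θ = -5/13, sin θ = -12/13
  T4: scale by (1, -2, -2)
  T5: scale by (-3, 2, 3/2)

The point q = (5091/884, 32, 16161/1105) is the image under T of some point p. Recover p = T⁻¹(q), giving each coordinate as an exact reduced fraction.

T1 = [8/17 0 15/17 0; 0 1 0 0; -15/17 0 8/17 0; 0 0 0 1]
T2·T1 = [8/17 0 15/17 -2; 0 1 0 -6; -15/17 0 8/17 3; 0 0 0 1]
T3·…·T1 = [140/221 0 -171/221 -2; 0 1 0 -6; 171/221 0 140/221 -3; 0 0 0 1]
T4·…·T1 = [140/221 0 -171/221 -2; 0 -2 0 12; -342/221 0 -280/221 6; 0 0 0 1]
T5·…·T1 = [-420/221 0 513/221 6; 0 -4 0 24; -513/221 0 -420/221 9; 0 0 0 1]
det M = -36; M⁻¹ = [-140/663 0 -57/221 61/17; 0 -1/4 0 6; 57/221 0 -140/663 6/17; 0 0 0 1]
M⁻¹ · (5091/884, 32, 16161/1105)ᵀ = (-7/5, -2, -5/4)ᵀ

p = (-7/5, -2, -5/4)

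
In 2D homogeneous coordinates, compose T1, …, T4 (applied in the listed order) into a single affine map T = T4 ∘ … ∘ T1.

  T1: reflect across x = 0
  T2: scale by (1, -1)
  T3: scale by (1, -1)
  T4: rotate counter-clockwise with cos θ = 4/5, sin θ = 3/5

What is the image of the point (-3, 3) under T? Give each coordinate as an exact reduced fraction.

T(p) = (3/5, 21/5)

T1 reflect across x = 0: (-3, 3) → (3, 3)
T2 scale by (1, -1): (3, 3) → (3, -3)
T3 scale by (1, -1): (3, -3) → (3, 3)
T4 rotate counter-clockwise with cos θ = 4/5, sin θ = 3/5: (3, 3) → (3/5, 21/5)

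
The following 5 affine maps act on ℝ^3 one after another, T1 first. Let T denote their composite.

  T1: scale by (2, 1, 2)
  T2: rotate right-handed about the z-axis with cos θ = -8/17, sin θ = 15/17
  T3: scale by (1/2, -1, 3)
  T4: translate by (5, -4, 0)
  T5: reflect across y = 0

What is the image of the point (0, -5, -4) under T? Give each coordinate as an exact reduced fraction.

T(p) = (245/34, 108/17, -24)

T1 scale by (2, 1, 2): (0, -5, -4) → (0, -5, -8)
T2 rotate right-handed about the z-axis with cos θ = -8/17, sin θ = 15/17: (0, -5, -8) → (75/17, 40/17, -8)
T3 scale by (1/2, -1, 3): (75/17, 40/17, -8) → (75/34, -40/17, -24)
T4 translate by (5, -4, 0): (75/34, -40/17, -24) → (245/34, -108/17, -24)
T5 reflect across y = 0: (245/34, -108/17, -24) → (245/34, 108/17, -24)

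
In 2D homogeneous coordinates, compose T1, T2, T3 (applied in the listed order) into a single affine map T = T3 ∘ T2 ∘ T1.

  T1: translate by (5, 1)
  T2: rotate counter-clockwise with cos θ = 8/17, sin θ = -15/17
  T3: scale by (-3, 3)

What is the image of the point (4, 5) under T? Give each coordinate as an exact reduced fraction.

T1 translate by (5, 1): (4, 5) → (9, 6)
T2 rotate counter-clockwise with cos θ = 8/17, sin θ = -15/17: (9, 6) → (162/17, -87/17)
T3 scale by (-3, 3): (162/17, -87/17) → (-486/17, -261/17)

T(p) = (-486/17, -261/17)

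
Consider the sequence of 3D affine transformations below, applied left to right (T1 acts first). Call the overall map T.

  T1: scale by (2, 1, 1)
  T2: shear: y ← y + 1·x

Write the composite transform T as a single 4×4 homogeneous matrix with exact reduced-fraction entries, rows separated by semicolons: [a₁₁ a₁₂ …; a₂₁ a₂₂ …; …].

T1 = [2 0 0 0; 0 1 0 0; 0 0 1 0; 0 0 0 1]
T2·T1 = [2 0 0 0; 2 1 0 0; 0 0 1 0; 0 0 0 1]

T = [2 0 0 0; 2 1 0 0; 0 0 1 0; 0 0 0 1]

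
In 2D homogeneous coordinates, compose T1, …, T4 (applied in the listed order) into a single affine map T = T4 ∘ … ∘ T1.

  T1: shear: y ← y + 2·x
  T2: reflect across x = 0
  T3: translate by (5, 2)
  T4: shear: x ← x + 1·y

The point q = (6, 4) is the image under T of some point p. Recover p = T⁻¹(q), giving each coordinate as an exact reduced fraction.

p = (3, -4)

T1 = [1 0 0; 2 1 0; 0 0 1]
T2·T1 = [-1 0 0; 2 1 0; 0 0 1]
T3·…·T1 = [-1 0 5; 2 1 2; 0 0 1]
T4·…·T1 = [1 1 7; 2 1 2; 0 0 1]
det M = -1; M⁻¹ = [-1 1 5; 2 -1 -12; 0 0 1]
M⁻¹ · (6, 4)ᵀ = (3, -4)ᵀ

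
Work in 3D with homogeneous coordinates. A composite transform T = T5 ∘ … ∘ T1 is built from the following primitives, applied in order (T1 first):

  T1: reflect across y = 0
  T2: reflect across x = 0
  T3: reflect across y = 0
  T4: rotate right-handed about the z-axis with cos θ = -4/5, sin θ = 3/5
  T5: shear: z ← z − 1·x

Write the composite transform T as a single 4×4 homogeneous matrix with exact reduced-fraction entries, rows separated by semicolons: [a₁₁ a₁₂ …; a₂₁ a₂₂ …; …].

T1 = [1 0 0 0; 0 -1 0 0; 0 0 1 0; 0 0 0 1]
T2·T1 = [-1 0 0 0; 0 -1 0 0; 0 0 1 0; 0 0 0 1]
T3·…·T1 = [-1 0 0 0; 0 1 0 0; 0 0 1 0; 0 0 0 1]
T4·…·T1 = [4/5 -3/5 0 0; -3/5 -4/5 0 0; 0 0 1 0; 0 0 0 1]
T5·…·T1 = [4/5 -3/5 0 0; -3/5 -4/5 0 0; -4/5 3/5 1 0; 0 0 0 1]

T = [4/5 -3/5 0 0; -3/5 -4/5 0 0; -4/5 3/5 1 0; 0 0 0 1]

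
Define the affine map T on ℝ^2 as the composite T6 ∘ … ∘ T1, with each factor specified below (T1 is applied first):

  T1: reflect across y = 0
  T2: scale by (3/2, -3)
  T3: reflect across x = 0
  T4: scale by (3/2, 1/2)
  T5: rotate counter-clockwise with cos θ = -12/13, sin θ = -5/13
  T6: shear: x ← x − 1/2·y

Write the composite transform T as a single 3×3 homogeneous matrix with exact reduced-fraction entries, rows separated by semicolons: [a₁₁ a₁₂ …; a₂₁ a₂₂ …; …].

T1 = [1 0 0; 0 -1 0; 0 0 1]
T2·T1 = [3/2 0 0; 0 3 0; 0 0 1]
T3·…·T1 = [-3/2 0 0; 0 3 0; 0 0 1]
T4·…·T1 = [-9/4 0 0; 0 3/2 0; 0 0 1]
T5·…·T1 = [27/13 15/26 0; 45/52 -18/13 0; 0 0 1]
T6·…·T1 = [171/104 33/26 0; 45/52 -18/13 0; 0 0 1]

T = [171/104 33/26 0; 45/52 -18/13 0; 0 0 1]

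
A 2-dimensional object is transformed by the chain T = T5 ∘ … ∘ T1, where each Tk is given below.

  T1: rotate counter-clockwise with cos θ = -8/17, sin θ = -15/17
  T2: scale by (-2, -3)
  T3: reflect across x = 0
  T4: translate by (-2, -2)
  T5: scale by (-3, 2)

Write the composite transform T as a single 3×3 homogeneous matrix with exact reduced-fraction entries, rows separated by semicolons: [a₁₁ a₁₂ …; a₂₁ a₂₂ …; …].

T1 = [-8/17 15/17 0; -15/17 -8/17 0; 0 0 1]
T2·T1 = [16/17 -30/17 0; 45/17 24/17 0; 0 0 1]
T3·…·T1 = [-16/17 30/17 0; 45/17 24/17 0; 0 0 1]
T4·…·T1 = [-16/17 30/17 -2; 45/17 24/17 -2; 0 0 1]
T5·…·T1 = [48/17 -90/17 6; 90/17 48/17 -4; 0 0 1]

T = [48/17 -90/17 6; 90/17 48/17 -4; 0 0 1]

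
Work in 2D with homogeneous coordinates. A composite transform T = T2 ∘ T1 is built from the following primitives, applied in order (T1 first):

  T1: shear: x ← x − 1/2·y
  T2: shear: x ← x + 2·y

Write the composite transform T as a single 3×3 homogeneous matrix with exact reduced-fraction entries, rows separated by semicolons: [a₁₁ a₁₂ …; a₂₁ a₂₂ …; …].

T = [1 3/2 0; 0 1 0; 0 0 1]

T1 = [1 -1/2 0; 0 1 0; 0 0 1]
T2·T1 = [1 3/2 0; 0 1 0; 0 0 1]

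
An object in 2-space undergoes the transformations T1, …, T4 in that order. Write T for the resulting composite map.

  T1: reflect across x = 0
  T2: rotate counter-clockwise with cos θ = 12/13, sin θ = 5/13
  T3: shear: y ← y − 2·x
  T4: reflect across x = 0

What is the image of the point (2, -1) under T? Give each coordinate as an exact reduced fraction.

T(p) = (19/13, 16/13)

T1 reflect across x = 0: (2, -1) → (-2, -1)
T2 rotate counter-clockwise with cos θ = 12/13, sin θ = 5/13: (-2, -1) → (-19/13, -22/13)
T3 shear: y ← y − 2·x: (-19/13, -22/13) → (-19/13, 16/13)
T4 reflect across x = 0: (-19/13, 16/13) → (19/13, 16/13)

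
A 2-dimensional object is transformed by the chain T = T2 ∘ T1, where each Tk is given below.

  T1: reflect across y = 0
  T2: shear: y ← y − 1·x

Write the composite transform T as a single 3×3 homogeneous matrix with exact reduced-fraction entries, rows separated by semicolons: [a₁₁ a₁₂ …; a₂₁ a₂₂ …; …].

T1 = [1 0 0; 0 -1 0; 0 0 1]
T2·T1 = [1 0 0; -1 -1 0; 0 0 1]

T = [1 0 0; -1 -1 0; 0 0 1]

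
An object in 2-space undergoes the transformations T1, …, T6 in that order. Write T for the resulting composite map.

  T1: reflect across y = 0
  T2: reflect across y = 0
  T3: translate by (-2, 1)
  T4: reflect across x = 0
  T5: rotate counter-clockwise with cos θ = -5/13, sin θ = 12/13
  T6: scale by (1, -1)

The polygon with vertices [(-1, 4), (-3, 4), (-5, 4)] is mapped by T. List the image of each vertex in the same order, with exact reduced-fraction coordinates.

T1 reflect across y = 0: (-1, 4) → (-1, -4); (-3, 4) → (-3, -4); (-5, 4) → (-5, -4)
T2 reflect across y = 0: (-1, -4) → (-1, 4); (-3, -4) → (-3, 4); (-5, -4) → (-5, 4)
T3 translate by (-2, 1): (-1, 4) → (-3, 5); (-3, 4) → (-5, 5); (-5, 4) → (-7, 5)
T4 reflect across x = 0: (-3, 5) → (3, 5); (-5, 5) → (5, 5); (-7, 5) → (7, 5)
T5 rotate counter-clockwise with cos θ = -5/13, sin θ = 12/13: (3, 5) → (-75/13, 11/13); (5, 5) → (-85/13, 35/13); (7, 5) → (-95/13, 59/13)
T6 scale by (1, -1): (-75/13, 11/13) → (-75/13, -11/13); (-85/13, 35/13) → (-85/13, -35/13); (-95/13, 59/13) → (-95/13, -59/13)

image vertices: (-75/13, -11/13), (-85/13, -35/13), (-95/13, -59/13)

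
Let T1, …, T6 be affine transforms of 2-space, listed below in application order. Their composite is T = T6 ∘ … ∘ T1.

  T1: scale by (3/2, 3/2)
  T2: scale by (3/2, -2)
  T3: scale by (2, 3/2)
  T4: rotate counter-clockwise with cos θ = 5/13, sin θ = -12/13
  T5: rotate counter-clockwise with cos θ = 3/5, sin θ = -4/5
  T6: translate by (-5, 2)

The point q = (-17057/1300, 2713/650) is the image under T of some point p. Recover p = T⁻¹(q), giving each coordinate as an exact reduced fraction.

p = (1/2, 9/5)

T1 = [3/2 0 0; 0 3/2 0; 0 0 1]
T2·T1 = [9/4 0 0; 0 -3 0; 0 0 1]
T3·…·T1 = [9/2 0 0; 0 -9/2 0; 0 0 1]
T4·…·T1 = [45/26 -54/13 0; -54/13 -45/26 0; 0 0 1]
T5·…·T1 = [-297/130 -252/65 0; -252/65 297/130 0; 0 0 1]
T6·…·T1 = [-297/130 -252/65 -5; -252/65 297/130 2; 0 0 1]
det M = -81/4; M⁻¹ = [-22/195 -112/585 -106/585; -112/585 22/195 -692/585; 0 0 1]
M⁻¹ · (-17057/1300, 2713/650)ᵀ = (1/2, 9/5)ᵀ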